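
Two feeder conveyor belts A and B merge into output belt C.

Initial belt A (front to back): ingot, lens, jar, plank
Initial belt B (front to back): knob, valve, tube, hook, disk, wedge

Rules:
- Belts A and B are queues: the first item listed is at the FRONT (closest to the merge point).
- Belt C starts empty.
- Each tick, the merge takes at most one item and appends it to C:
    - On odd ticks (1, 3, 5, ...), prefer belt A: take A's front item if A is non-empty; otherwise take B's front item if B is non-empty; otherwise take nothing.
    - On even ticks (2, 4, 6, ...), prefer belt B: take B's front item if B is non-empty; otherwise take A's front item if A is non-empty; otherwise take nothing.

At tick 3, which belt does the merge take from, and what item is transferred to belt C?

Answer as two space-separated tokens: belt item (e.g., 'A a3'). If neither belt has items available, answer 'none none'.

Answer: A lens

Derivation:
Tick 1: prefer A, take ingot from A; A=[lens,jar,plank] B=[knob,valve,tube,hook,disk,wedge] C=[ingot]
Tick 2: prefer B, take knob from B; A=[lens,jar,plank] B=[valve,tube,hook,disk,wedge] C=[ingot,knob]
Tick 3: prefer A, take lens from A; A=[jar,plank] B=[valve,tube,hook,disk,wedge] C=[ingot,knob,lens]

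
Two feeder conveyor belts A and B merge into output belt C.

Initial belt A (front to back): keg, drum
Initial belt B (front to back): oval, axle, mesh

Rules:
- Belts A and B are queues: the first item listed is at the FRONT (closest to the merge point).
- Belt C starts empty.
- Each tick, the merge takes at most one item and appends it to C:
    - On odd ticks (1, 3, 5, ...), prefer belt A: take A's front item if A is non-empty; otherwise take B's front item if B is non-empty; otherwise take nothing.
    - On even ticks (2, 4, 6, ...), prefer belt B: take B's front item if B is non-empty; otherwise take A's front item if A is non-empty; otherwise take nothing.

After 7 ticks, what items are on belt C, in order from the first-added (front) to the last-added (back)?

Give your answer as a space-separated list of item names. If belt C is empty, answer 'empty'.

Tick 1: prefer A, take keg from A; A=[drum] B=[oval,axle,mesh] C=[keg]
Tick 2: prefer B, take oval from B; A=[drum] B=[axle,mesh] C=[keg,oval]
Tick 3: prefer A, take drum from A; A=[-] B=[axle,mesh] C=[keg,oval,drum]
Tick 4: prefer B, take axle from B; A=[-] B=[mesh] C=[keg,oval,drum,axle]
Tick 5: prefer A, take mesh from B; A=[-] B=[-] C=[keg,oval,drum,axle,mesh]
Tick 6: prefer B, both empty, nothing taken; A=[-] B=[-] C=[keg,oval,drum,axle,mesh]
Tick 7: prefer A, both empty, nothing taken; A=[-] B=[-] C=[keg,oval,drum,axle,mesh]

Answer: keg oval drum axle mesh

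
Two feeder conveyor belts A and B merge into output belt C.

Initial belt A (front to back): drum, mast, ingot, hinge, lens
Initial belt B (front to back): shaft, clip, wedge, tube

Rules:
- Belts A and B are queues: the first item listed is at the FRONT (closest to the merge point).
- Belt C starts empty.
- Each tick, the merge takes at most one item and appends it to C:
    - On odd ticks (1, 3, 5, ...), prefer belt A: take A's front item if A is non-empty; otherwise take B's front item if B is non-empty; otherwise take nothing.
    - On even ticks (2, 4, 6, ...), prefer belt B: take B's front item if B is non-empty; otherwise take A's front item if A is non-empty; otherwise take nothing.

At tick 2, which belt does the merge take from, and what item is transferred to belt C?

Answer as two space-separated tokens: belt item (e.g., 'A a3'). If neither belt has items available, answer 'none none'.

Answer: B shaft

Derivation:
Tick 1: prefer A, take drum from A; A=[mast,ingot,hinge,lens] B=[shaft,clip,wedge,tube] C=[drum]
Tick 2: prefer B, take shaft from B; A=[mast,ingot,hinge,lens] B=[clip,wedge,tube] C=[drum,shaft]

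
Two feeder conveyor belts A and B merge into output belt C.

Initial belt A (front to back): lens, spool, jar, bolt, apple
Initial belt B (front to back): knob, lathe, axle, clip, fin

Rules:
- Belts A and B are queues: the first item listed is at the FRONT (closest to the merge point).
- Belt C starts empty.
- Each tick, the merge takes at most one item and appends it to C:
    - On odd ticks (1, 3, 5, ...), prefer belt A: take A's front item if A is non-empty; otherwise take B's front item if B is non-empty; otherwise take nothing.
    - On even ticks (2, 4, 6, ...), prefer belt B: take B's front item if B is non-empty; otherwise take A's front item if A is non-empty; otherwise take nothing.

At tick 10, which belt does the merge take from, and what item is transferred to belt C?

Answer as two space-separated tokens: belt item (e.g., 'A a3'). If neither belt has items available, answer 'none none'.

Answer: B fin

Derivation:
Tick 1: prefer A, take lens from A; A=[spool,jar,bolt,apple] B=[knob,lathe,axle,clip,fin] C=[lens]
Tick 2: prefer B, take knob from B; A=[spool,jar,bolt,apple] B=[lathe,axle,clip,fin] C=[lens,knob]
Tick 3: prefer A, take spool from A; A=[jar,bolt,apple] B=[lathe,axle,clip,fin] C=[lens,knob,spool]
Tick 4: prefer B, take lathe from B; A=[jar,bolt,apple] B=[axle,clip,fin] C=[lens,knob,spool,lathe]
Tick 5: prefer A, take jar from A; A=[bolt,apple] B=[axle,clip,fin] C=[lens,knob,spool,lathe,jar]
Tick 6: prefer B, take axle from B; A=[bolt,apple] B=[clip,fin] C=[lens,knob,spool,lathe,jar,axle]
Tick 7: prefer A, take bolt from A; A=[apple] B=[clip,fin] C=[lens,knob,spool,lathe,jar,axle,bolt]
Tick 8: prefer B, take clip from B; A=[apple] B=[fin] C=[lens,knob,spool,lathe,jar,axle,bolt,clip]
Tick 9: prefer A, take apple from A; A=[-] B=[fin] C=[lens,knob,spool,lathe,jar,axle,bolt,clip,apple]
Tick 10: prefer B, take fin from B; A=[-] B=[-] C=[lens,knob,spool,lathe,jar,axle,bolt,clip,apple,fin]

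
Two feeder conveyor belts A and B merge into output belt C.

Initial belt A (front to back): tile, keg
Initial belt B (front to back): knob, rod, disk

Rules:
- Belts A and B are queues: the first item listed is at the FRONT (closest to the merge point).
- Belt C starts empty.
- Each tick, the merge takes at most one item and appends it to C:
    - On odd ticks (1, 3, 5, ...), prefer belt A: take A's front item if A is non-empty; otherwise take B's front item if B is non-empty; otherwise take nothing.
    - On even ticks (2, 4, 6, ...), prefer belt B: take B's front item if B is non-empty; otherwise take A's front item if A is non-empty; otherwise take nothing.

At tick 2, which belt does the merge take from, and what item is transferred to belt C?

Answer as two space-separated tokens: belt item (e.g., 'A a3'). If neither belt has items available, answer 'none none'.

Answer: B knob

Derivation:
Tick 1: prefer A, take tile from A; A=[keg] B=[knob,rod,disk] C=[tile]
Tick 2: prefer B, take knob from B; A=[keg] B=[rod,disk] C=[tile,knob]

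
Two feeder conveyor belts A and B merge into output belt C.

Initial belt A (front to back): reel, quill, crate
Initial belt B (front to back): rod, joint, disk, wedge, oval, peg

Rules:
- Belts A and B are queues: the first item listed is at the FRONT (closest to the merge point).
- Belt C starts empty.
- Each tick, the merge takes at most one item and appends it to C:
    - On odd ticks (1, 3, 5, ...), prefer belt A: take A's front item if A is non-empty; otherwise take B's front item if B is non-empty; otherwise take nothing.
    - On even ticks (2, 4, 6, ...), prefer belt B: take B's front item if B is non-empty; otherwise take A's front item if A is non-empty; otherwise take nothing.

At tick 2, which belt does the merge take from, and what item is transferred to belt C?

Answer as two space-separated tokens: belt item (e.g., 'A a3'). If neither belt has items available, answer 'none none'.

Tick 1: prefer A, take reel from A; A=[quill,crate] B=[rod,joint,disk,wedge,oval,peg] C=[reel]
Tick 2: prefer B, take rod from B; A=[quill,crate] B=[joint,disk,wedge,oval,peg] C=[reel,rod]

Answer: B rod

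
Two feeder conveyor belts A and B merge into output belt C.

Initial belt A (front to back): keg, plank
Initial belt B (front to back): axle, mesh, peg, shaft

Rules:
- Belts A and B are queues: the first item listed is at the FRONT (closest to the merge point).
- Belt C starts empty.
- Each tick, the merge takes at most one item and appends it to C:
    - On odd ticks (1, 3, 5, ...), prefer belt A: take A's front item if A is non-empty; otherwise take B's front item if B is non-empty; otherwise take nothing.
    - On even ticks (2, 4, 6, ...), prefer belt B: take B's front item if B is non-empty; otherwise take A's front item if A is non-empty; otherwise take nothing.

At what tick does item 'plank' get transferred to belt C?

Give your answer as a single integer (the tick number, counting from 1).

Answer: 3

Derivation:
Tick 1: prefer A, take keg from A; A=[plank] B=[axle,mesh,peg,shaft] C=[keg]
Tick 2: prefer B, take axle from B; A=[plank] B=[mesh,peg,shaft] C=[keg,axle]
Tick 3: prefer A, take plank from A; A=[-] B=[mesh,peg,shaft] C=[keg,axle,plank]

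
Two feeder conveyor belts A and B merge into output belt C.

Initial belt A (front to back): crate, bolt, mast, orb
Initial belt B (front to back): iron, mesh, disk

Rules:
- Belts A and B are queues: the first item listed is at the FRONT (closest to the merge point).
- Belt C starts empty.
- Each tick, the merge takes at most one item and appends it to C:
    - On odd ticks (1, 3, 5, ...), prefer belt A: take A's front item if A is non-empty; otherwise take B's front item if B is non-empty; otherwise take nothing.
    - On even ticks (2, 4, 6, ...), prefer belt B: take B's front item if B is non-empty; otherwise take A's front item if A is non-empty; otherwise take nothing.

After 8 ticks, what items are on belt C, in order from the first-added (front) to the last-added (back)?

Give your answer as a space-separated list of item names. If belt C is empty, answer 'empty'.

Answer: crate iron bolt mesh mast disk orb

Derivation:
Tick 1: prefer A, take crate from A; A=[bolt,mast,orb] B=[iron,mesh,disk] C=[crate]
Tick 2: prefer B, take iron from B; A=[bolt,mast,orb] B=[mesh,disk] C=[crate,iron]
Tick 3: prefer A, take bolt from A; A=[mast,orb] B=[mesh,disk] C=[crate,iron,bolt]
Tick 4: prefer B, take mesh from B; A=[mast,orb] B=[disk] C=[crate,iron,bolt,mesh]
Tick 5: prefer A, take mast from A; A=[orb] B=[disk] C=[crate,iron,bolt,mesh,mast]
Tick 6: prefer B, take disk from B; A=[orb] B=[-] C=[crate,iron,bolt,mesh,mast,disk]
Tick 7: prefer A, take orb from A; A=[-] B=[-] C=[crate,iron,bolt,mesh,mast,disk,orb]
Tick 8: prefer B, both empty, nothing taken; A=[-] B=[-] C=[crate,iron,bolt,mesh,mast,disk,orb]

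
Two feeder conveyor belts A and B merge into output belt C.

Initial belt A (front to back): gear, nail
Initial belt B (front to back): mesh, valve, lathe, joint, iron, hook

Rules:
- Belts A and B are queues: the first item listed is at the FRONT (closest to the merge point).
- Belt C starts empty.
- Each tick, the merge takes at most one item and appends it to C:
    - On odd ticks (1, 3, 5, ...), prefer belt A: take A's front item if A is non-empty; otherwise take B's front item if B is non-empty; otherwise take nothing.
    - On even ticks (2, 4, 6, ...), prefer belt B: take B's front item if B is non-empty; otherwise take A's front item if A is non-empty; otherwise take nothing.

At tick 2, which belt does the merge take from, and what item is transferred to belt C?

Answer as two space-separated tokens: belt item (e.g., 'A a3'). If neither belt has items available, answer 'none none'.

Answer: B mesh

Derivation:
Tick 1: prefer A, take gear from A; A=[nail] B=[mesh,valve,lathe,joint,iron,hook] C=[gear]
Tick 2: prefer B, take mesh from B; A=[nail] B=[valve,lathe,joint,iron,hook] C=[gear,mesh]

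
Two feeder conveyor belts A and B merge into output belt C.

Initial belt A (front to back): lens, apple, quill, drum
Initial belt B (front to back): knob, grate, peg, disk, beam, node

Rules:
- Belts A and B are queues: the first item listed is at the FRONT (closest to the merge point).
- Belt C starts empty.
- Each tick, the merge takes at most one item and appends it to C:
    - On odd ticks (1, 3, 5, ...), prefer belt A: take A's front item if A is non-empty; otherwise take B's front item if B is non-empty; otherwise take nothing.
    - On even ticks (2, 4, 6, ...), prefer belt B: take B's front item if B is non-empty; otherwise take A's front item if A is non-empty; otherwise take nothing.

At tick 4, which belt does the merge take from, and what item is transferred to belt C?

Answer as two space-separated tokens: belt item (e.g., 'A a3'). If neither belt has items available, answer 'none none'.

Tick 1: prefer A, take lens from A; A=[apple,quill,drum] B=[knob,grate,peg,disk,beam,node] C=[lens]
Tick 2: prefer B, take knob from B; A=[apple,quill,drum] B=[grate,peg,disk,beam,node] C=[lens,knob]
Tick 3: prefer A, take apple from A; A=[quill,drum] B=[grate,peg,disk,beam,node] C=[lens,knob,apple]
Tick 4: prefer B, take grate from B; A=[quill,drum] B=[peg,disk,beam,node] C=[lens,knob,apple,grate]

Answer: B grate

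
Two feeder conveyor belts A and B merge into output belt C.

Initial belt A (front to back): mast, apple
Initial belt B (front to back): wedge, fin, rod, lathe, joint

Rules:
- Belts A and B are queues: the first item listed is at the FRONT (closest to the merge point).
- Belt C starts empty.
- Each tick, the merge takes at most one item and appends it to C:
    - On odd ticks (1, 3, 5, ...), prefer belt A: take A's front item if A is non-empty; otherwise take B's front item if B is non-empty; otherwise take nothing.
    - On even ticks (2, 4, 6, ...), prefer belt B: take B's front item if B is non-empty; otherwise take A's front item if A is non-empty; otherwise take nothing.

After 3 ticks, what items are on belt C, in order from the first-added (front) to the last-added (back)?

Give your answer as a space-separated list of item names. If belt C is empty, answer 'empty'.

Answer: mast wedge apple

Derivation:
Tick 1: prefer A, take mast from A; A=[apple] B=[wedge,fin,rod,lathe,joint] C=[mast]
Tick 2: prefer B, take wedge from B; A=[apple] B=[fin,rod,lathe,joint] C=[mast,wedge]
Tick 3: prefer A, take apple from A; A=[-] B=[fin,rod,lathe,joint] C=[mast,wedge,apple]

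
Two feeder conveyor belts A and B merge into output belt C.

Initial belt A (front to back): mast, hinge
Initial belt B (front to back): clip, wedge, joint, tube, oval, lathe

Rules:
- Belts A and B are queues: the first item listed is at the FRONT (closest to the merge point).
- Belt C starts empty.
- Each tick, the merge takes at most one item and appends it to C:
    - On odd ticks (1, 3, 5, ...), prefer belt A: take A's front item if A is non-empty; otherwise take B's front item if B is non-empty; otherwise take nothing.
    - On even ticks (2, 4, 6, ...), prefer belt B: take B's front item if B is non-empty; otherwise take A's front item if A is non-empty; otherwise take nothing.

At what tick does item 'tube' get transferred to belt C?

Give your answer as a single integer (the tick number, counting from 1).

Tick 1: prefer A, take mast from A; A=[hinge] B=[clip,wedge,joint,tube,oval,lathe] C=[mast]
Tick 2: prefer B, take clip from B; A=[hinge] B=[wedge,joint,tube,oval,lathe] C=[mast,clip]
Tick 3: prefer A, take hinge from A; A=[-] B=[wedge,joint,tube,oval,lathe] C=[mast,clip,hinge]
Tick 4: prefer B, take wedge from B; A=[-] B=[joint,tube,oval,lathe] C=[mast,clip,hinge,wedge]
Tick 5: prefer A, take joint from B; A=[-] B=[tube,oval,lathe] C=[mast,clip,hinge,wedge,joint]
Tick 6: prefer B, take tube from B; A=[-] B=[oval,lathe] C=[mast,clip,hinge,wedge,joint,tube]

Answer: 6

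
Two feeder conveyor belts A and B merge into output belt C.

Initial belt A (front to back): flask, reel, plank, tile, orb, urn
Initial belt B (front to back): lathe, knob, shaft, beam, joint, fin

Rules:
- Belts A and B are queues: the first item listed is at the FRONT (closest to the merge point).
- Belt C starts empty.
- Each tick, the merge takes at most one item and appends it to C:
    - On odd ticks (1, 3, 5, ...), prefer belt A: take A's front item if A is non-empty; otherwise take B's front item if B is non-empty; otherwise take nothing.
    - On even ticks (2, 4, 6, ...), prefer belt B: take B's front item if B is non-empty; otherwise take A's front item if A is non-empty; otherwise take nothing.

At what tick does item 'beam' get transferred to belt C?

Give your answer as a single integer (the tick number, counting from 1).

Tick 1: prefer A, take flask from A; A=[reel,plank,tile,orb,urn] B=[lathe,knob,shaft,beam,joint,fin] C=[flask]
Tick 2: prefer B, take lathe from B; A=[reel,plank,tile,orb,urn] B=[knob,shaft,beam,joint,fin] C=[flask,lathe]
Tick 3: prefer A, take reel from A; A=[plank,tile,orb,urn] B=[knob,shaft,beam,joint,fin] C=[flask,lathe,reel]
Tick 4: prefer B, take knob from B; A=[plank,tile,orb,urn] B=[shaft,beam,joint,fin] C=[flask,lathe,reel,knob]
Tick 5: prefer A, take plank from A; A=[tile,orb,urn] B=[shaft,beam,joint,fin] C=[flask,lathe,reel,knob,plank]
Tick 6: prefer B, take shaft from B; A=[tile,orb,urn] B=[beam,joint,fin] C=[flask,lathe,reel,knob,plank,shaft]
Tick 7: prefer A, take tile from A; A=[orb,urn] B=[beam,joint,fin] C=[flask,lathe,reel,knob,plank,shaft,tile]
Tick 8: prefer B, take beam from B; A=[orb,urn] B=[joint,fin] C=[flask,lathe,reel,knob,plank,shaft,tile,beam]

Answer: 8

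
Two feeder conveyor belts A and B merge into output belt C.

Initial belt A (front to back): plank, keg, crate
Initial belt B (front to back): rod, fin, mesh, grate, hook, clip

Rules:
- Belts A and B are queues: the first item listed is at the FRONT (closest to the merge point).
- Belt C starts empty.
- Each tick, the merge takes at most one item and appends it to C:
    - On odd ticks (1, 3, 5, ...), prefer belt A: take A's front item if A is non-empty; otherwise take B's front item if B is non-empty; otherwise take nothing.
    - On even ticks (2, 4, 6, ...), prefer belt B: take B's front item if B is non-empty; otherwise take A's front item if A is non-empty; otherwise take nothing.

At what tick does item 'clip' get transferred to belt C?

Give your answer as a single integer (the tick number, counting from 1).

Answer: 9

Derivation:
Tick 1: prefer A, take plank from A; A=[keg,crate] B=[rod,fin,mesh,grate,hook,clip] C=[plank]
Tick 2: prefer B, take rod from B; A=[keg,crate] B=[fin,mesh,grate,hook,clip] C=[plank,rod]
Tick 3: prefer A, take keg from A; A=[crate] B=[fin,mesh,grate,hook,clip] C=[plank,rod,keg]
Tick 4: prefer B, take fin from B; A=[crate] B=[mesh,grate,hook,clip] C=[plank,rod,keg,fin]
Tick 5: prefer A, take crate from A; A=[-] B=[mesh,grate,hook,clip] C=[plank,rod,keg,fin,crate]
Tick 6: prefer B, take mesh from B; A=[-] B=[grate,hook,clip] C=[plank,rod,keg,fin,crate,mesh]
Tick 7: prefer A, take grate from B; A=[-] B=[hook,clip] C=[plank,rod,keg,fin,crate,mesh,grate]
Tick 8: prefer B, take hook from B; A=[-] B=[clip] C=[plank,rod,keg,fin,crate,mesh,grate,hook]
Tick 9: prefer A, take clip from B; A=[-] B=[-] C=[plank,rod,keg,fin,crate,mesh,grate,hook,clip]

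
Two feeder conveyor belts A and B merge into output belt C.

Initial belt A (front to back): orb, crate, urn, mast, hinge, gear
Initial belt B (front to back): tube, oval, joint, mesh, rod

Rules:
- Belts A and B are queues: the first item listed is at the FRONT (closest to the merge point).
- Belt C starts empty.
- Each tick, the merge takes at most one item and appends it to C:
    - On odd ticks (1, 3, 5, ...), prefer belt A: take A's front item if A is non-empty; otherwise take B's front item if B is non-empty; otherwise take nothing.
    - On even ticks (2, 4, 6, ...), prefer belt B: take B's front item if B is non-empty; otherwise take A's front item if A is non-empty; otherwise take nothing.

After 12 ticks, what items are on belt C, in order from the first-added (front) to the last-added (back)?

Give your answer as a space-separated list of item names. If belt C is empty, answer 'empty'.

Answer: orb tube crate oval urn joint mast mesh hinge rod gear

Derivation:
Tick 1: prefer A, take orb from A; A=[crate,urn,mast,hinge,gear] B=[tube,oval,joint,mesh,rod] C=[orb]
Tick 2: prefer B, take tube from B; A=[crate,urn,mast,hinge,gear] B=[oval,joint,mesh,rod] C=[orb,tube]
Tick 3: prefer A, take crate from A; A=[urn,mast,hinge,gear] B=[oval,joint,mesh,rod] C=[orb,tube,crate]
Tick 4: prefer B, take oval from B; A=[urn,mast,hinge,gear] B=[joint,mesh,rod] C=[orb,tube,crate,oval]
Tick 5: prefer A, take urn from A; A=[mast,hinge,gear] B=[joint,mesh,rod] C=[orb,tube,crate,oval,urn]
Tick 6: prefer B, take joint from B; A=[mast,hinge,gear] B=[mesh,rod] C=[orb,tube,crate,oval,urn,joint]
Tick 7: prefer A, take mast from A; A=[hinge,gear] B=[mesh,rod] C=[orb,tube,crate,oval,urn,joint,mast]
Tick 8: prefer B, take mesh from B; A=[hinge,gear] B=[rod] C=[orb,tube,crate,oval,urn,joint,mast,mesh]
Tick 9: prefer A, take hinge from A; A=[gear] B=[rod] C=[orb,tube,crate,oval,urn,joint,mast,mesh,hinge]
Tick 10: prefer B, take rod from B; A=[gear] B=[-] C=[orb,tube,crate,oval,urn,joint,mast,mesh,hinge,rod]
Tick 11: prefer A, take gear from A; A=[-] B=[-] C=[orb,tube,crate,oval,urn,joint,mast,mesh,hinge,rod,gear]
Tick 12: prefer B, both empty, nothing taken; A=[-] B=[-] C=[orb,tube,crate,oval,urn,joint,mast,mesh,hinge,rod,gear]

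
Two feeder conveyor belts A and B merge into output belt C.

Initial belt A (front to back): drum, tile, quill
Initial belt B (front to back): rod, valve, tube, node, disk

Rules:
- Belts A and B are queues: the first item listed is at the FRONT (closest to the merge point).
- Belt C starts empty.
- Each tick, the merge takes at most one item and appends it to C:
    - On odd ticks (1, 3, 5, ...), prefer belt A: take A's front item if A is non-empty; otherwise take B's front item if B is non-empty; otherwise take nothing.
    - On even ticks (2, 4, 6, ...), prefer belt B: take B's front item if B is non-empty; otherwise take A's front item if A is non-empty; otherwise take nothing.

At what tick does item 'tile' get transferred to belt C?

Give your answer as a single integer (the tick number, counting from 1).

Answer: 3

Derivation:
Tick 1: prefer A, take drum from A; A=[tile,quill] B=[rod,valve,tube,node,disk] C=[drum]
Tick 2: prefer B, take rod from B; A=[tile,quill] B=[valve,tube,node,disk] C=[drum,rod]
Tick 3: prefer A, take tile from A; A=[quill] B=[valve,tube,node,disk] C=[drum,rod,tile]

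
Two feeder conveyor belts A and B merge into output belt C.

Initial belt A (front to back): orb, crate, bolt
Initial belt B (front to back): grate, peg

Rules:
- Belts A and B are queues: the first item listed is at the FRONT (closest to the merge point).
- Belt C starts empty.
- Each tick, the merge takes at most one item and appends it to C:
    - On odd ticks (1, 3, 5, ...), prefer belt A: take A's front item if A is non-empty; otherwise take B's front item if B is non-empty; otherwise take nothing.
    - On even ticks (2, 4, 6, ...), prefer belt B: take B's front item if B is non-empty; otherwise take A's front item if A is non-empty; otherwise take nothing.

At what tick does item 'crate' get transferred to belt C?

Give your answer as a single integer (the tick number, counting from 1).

Answer: 3

Derivation:
Tick 1: prefer A, take orb from A; A=[crate,bolt] B=[grate,peg] C=[orb]
Tick 2: prefer B, take grate from B; A=[crate,bolt] B=[peg] C=[orb,grate]
Tick 3: prefer A, take crate from A; A=[bolt] B=[peg] C=[orb,grate,crate]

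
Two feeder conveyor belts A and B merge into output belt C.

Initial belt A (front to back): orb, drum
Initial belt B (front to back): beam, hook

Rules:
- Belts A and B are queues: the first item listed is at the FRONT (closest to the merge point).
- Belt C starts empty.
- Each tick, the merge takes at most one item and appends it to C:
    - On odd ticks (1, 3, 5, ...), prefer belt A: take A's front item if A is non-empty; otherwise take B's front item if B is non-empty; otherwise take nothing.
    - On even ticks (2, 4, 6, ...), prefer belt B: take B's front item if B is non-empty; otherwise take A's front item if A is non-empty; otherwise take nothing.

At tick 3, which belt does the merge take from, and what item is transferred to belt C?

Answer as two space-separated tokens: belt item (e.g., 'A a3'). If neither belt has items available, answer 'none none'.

Answer: A drum

Derivation:
Tick 1: prefer A, take orb from A; A=[drum] B=[beam,hook] C=[orb]
Tick 2: prefer B, take beam from B; A=[drum] B=[hook] C=[orb,beam]
Tick 3: prefer A, take drum from A; A=[-] B=[hook] C=[orb,beam,drum]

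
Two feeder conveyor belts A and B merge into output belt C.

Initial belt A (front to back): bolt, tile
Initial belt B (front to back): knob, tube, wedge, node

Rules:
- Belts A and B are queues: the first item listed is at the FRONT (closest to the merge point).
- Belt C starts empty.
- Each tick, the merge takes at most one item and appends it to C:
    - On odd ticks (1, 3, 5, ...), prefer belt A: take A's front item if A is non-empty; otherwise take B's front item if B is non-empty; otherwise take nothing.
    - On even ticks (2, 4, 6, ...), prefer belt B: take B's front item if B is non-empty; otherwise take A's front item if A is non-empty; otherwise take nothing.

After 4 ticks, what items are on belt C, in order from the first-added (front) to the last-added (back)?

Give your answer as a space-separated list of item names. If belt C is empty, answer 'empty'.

Tick 1: prefer A, take bolt from A; A=[tile] B=[knob,tube,wedge,node] C=[bolt]
Tick 2: prefer B, take knob from B; A=[tile] B=[tube,wedge,node] C=[bolt,knob]
Tick 3: prefer A, take tile from A; A=[-] B=[tube,wedge,node] C=[bolt,knob,tile]
Tick 4: prefer B, take tube from B; A=[-] B=[wedge,node] C=[bolt,knob,tile,tube]

Answer: bolt knob tile tube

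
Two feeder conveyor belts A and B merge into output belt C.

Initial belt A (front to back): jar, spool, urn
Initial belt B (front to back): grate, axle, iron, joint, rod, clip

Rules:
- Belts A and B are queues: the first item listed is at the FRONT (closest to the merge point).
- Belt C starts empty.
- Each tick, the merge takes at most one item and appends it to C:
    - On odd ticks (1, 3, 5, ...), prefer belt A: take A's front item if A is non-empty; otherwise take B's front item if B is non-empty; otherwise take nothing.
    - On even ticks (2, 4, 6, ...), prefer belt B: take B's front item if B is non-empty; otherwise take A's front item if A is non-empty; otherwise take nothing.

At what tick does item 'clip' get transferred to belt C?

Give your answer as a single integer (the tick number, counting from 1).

Answer: 9

Derivation:
Tick 1: prefer A, take jar from A; A=[spool,urn] B=[grate,axle,iron,joint,rod,clip] C=[jar]
Tick 2: prefer B, take grate from B; A=[spool,urn] B=[axle,iron,joint,rod,clip] C=[jar,grate]
Tick 3: prefer A, take spool from A; A=[urn] B=[axle,iron,joint,rod,clip] C=[jar,grate,spool]
Tick 4: prefer B, take axle from B; A=[urn] B=[iron,joint,rod,clip] C=[jar,grate,spool,axle]
Tick 5: prefer A, take urn from A; A=[-] B=[iron,joint,rod,clip] C=[jar,grate,spool,axle,urn]
Tick 6: prefer B, take iron from B; A=[-] B=[joint,rod,clip] C=[jar,grate,spool,axle,urn,iron]
Tick 7: prefer A, take joint from B; A=[-] B=[rod,clip] C=[jar,grate,spool,axle,urn,iron,joint]
Tick 8: prefer B, take rod from B; A=[-] B=[clip] C=[jar,grate,spool,axle,urn,iron,joint,rod]
Tick 9: prefer A, take clip from B; A=[-] B=[-] C=[jar,grate,spool,axle,urn,iron,joint,rod,clip]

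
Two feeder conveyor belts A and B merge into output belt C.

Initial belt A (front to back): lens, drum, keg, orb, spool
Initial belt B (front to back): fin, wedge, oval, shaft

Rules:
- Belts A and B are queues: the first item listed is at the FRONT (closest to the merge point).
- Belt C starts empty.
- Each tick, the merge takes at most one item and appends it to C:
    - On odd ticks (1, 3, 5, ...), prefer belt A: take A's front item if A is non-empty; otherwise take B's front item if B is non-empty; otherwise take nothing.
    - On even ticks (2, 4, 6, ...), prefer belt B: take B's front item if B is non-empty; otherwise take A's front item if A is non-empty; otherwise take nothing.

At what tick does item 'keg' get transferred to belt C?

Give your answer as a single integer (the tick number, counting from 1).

Answer: 5

Derivation:
Tick 1: prefer A, take lens from A; A=[drum,keg,orb,spool] B=[fin,wedge,oval,shaft] C=[lens]
Tick 2: prefer B, take fin from B; A=[drum,keg,orb,spool] B=[wedge,oval,shaft] C=[lens,fin]
Tick 3: prefer A, take drum from A; A=[keg,orb,spool] B=[wedge,oval,shaft] C=[lens,fin,drum]
Tick 4: prefer B, take wedge from B; A=[keg,orb,spool] B=[oval,shaft] C=[lens,fin,drum,wedge]
Tick 5: prefer A, take keg from A; A=[orb,spool] B=[oval,shaft] C=[lens,fin,drum,wedge,keg]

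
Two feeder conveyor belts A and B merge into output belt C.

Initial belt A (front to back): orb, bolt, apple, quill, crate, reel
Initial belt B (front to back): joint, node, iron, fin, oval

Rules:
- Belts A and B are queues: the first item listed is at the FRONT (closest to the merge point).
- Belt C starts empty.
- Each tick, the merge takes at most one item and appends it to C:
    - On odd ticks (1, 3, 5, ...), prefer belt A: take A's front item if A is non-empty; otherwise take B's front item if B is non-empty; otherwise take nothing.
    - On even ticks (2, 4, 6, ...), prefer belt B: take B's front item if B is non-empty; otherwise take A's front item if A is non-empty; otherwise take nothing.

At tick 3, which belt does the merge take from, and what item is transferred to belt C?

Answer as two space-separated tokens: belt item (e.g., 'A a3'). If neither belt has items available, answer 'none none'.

Tick 1: prefer A, take orb from A; A=[bolt,apple,quill,crate,reel] B=[joint,node,iron,fin,oval] C=[orb]
Tick 2: prefer B, take joint from B; A=[bolt,apple,quill,crate,reel] B=[node,iron,fin,oval] C=[orb,joint]
Tick 3: prefer A, take bolt from A; A=[apple,quill,crate,reel] B=[node,iron,fin,oval] C=[orb,joint,bolt]

Answer: A bolt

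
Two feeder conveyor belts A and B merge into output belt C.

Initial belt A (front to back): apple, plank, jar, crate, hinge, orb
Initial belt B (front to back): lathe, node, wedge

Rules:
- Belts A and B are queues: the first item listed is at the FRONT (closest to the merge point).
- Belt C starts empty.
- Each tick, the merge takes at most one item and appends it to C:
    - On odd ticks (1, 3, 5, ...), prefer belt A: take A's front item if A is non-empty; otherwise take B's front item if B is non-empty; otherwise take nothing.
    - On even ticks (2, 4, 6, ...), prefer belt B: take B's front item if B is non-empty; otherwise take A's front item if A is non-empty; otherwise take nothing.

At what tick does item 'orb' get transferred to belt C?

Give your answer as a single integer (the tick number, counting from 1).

Tick 1: prefer A, take apple from A; A=[plank,jar,crate,hinge,orb] B=[lathe,node,wedge] C=[apple]
Tick 2: prefer B, take lathe from B; A=[plank,jar,crate,hinge,orb] B=[node,wedge] C=[apple,lathe]
Tick 3: prefer A, take plank from A; A=[jar,crate,hinge,orb] B=[node,wedge] C=[apple,lathe,plank]
Tick 4: prefer B, take node from B; A=[jar,crate,hinge,orb] B=[wedge] C=[apple,lathe,plank,node]
Tick 5: prefer A, take jar from A; A=[crate,hinge,orb] B=[wedge] C=[apple,lathe,plank,node,jar]
Tick 6: prefer B, take wedge from B; A=[crate,hinge,orb] B=[-] C=[apple,lathe,plank,node,jar,wedge]
Tick 7: prefer A, take crate from A; A=[hinge,orb] B=[-] C=[apple,lathe,plank,node,jar,wedge,crate]
Tick 8: prefer B, take hinge from A; A=[orb] B=[-] C=[apple,lathe,plank,node,jar,wedge,crate,hinge]
Tick 9: prefer A, take orb from A; A=[-] B=[-] C=[apple,lathe,plank,node,jar,wedge,crate,hinge,orb]

Answer: 9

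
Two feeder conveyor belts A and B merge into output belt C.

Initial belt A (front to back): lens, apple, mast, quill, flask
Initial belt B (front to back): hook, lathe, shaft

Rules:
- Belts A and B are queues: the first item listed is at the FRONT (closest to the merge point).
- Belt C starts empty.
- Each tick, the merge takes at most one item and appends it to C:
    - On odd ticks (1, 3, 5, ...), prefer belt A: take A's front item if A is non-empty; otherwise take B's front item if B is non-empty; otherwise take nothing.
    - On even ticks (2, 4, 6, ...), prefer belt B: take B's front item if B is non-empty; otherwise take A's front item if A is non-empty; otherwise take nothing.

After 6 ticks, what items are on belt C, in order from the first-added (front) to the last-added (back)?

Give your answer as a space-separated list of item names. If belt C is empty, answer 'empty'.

Answer: lens hook apple lathe mast shaft

Derivation:
Tick 1: prefer A, take lens from A; A=[apple,mast,quill,flask] B=[hook,lathe,shaft] C=[lens]
Tick 2: prefer B, take hook from B; A=[apple,mast,quill,flask] B=[lathe,shaft] C=[lens,hook]
Tick 3: prefer A, take apple from A; A=[mast,quill,flask] B=[lathe,shaft] C=[lens,hook,apple]
Tick 4: prefer B, take lathe from B; A=[mast,quill,flask] B=[shaft] C=[lens,hook,apple,lathe]
Tick 5: prefer A, take mast from A; A=[quill,flask] B=[shaft] C=[lens,hook,apple,lathe,mast]
Tick 6: prefer B, take shaft from B; A=[quill,flask] B=[-] C=[lens,hook,apple,lathe,mast,shaft]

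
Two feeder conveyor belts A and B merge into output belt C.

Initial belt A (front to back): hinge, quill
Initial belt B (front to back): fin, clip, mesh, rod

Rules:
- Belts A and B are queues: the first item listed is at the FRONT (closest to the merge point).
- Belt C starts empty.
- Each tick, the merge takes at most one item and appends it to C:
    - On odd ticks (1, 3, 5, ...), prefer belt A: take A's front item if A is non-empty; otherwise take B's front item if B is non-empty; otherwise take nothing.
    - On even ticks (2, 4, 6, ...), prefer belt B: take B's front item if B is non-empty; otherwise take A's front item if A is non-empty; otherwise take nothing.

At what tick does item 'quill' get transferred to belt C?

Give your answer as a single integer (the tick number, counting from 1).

Tick 1: prefer A, take hinge from A; A=[quill] B=[fin,clip,mesh,rod] C=[hinge]
Tick 2: prefer B, take fin from B; A=[quill] B=[clip,mesh,rod] C=[hinge,fin]
Tick 3: prefer A, take quill from A; A=[-] B=[clip,mesh,rod] C=[hinge,fin,quill]

Answer: 3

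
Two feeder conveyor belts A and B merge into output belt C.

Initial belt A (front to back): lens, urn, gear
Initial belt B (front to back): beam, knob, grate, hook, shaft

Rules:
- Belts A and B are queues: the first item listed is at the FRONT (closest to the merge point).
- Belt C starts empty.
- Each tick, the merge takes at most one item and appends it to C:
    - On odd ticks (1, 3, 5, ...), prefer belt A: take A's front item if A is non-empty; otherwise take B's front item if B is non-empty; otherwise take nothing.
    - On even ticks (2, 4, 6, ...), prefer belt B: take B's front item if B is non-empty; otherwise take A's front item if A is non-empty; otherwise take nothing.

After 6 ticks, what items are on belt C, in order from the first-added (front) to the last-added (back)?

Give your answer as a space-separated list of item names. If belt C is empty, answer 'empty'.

Answer: lens beam urn knob gear grate

Derivation:
Tick 1: prefer A, take lens from A; A=[urn,gear] B=[beam,knob,grate,hook,shaft] C=[lens]
Tick 2: prefer B, take beam from B; A=[urn,gear] B=[knob,grate,hook,shaft] C=[lens,beam]
Tick 3: prefer A, take urn from A; A=[gear] B=[knob,grate,hook,shaft] C=[lens,beam,urn]
Tick 4: prefer B, take knob from B; A=[gear] B=[grate,hook,shaft] C=[lens,beam,urn,knob]
Tick 5: prefer A, take gear from A; A=[-] B=[grate,hook,shaft] C=[lens,beam,urn,knob,gear]
Tick 6: prefer B, take grate from B; A=[-] B=[hook,shaft] C=[lens,beam,urn,knob,gear,grate]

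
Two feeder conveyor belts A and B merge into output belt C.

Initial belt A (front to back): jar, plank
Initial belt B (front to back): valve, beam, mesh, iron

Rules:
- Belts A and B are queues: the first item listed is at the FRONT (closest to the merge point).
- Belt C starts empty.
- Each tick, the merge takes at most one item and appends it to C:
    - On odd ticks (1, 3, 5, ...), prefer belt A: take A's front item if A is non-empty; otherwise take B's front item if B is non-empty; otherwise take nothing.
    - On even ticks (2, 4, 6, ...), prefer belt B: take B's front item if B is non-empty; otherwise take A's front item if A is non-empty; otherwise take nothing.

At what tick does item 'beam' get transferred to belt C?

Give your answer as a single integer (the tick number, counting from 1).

Answer: 4

Derivation:
Tick 1: prefer A, take jar from A; A=[plank] B=[valve,beam,mesh,iron] C=[jar]
Tick 2: prefer B, take valve from B; A=[plank] B=[beam,mesh,iron] C=[jar,valve]
Tick 3: prefer A, take plank from A; A=[-] B=[beam,mesh,iron] C=[jar,valve,plank]
Tick 4: prefer B, take beam from B; A=[-] B=[mesh,iron] C=[jar,valve,plank,beam]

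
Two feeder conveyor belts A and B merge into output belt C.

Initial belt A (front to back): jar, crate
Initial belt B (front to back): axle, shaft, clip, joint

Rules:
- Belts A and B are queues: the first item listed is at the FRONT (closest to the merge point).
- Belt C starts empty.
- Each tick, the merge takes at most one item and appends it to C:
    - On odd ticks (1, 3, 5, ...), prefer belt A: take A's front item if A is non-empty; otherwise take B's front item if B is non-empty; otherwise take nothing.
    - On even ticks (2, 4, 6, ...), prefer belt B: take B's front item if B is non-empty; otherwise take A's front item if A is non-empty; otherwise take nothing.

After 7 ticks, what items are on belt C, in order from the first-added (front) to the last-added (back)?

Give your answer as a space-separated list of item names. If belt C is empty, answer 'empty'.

Tick 1: prefer A, take jar from A; A=[crate] B=[axle,shaft,clip,joint] C=[jar]
Tick 2: prefer B, take axle from B; A=[crate] B=[shaft,clip,joint] C=[jar,axle]
Tick 3: prefer A, take crate from A; A=[-] B=[shaft,clip,joint] C=[jar,axle,crate]
Tick 4: prefer B, take shaft from B; A=[-] B=[clip,joint] C=[jar,axle,crate,shaft]
Tick 5: prefer A, take clip from B; A=[-] B=[joint] C=[jar,axle,crate,shaft,clip]
Tick 6: prefer B, take joint from B; A=[-] B=[-] C=[jar,axle,crate,shaft,clip,joint]
Tick 7: prefer A, both empty, nothing taken; A=[-] B=[-] C=[jar,axle,crate,shaft,clip,joint]

Answer: jar axle crate shaft clip joint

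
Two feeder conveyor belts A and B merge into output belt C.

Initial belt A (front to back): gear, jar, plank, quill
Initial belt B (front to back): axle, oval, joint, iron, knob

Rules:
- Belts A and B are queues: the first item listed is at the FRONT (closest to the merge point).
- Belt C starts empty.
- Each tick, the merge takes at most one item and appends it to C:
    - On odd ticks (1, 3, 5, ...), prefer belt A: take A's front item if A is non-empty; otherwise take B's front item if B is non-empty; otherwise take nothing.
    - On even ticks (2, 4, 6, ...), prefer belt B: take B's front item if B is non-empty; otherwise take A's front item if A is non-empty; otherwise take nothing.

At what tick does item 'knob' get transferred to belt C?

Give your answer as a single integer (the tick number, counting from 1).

Answer: 9

Derivation:
Tick 1: prefer A, take gear from A; A=[jar,plank,quill] B=[axle,oval,joint,iron,knob] C=[gear]
Tick 2: prefer B, take axle from B; A=[jar,plank,quill] B=[oval,joint,iron,knob] C=[gear,axle]
Tick 3: prefer A, take jar from A; A=[plank,quill] B=[oval,joint,iron,knob] C=[gear,axle,jar]
Tick 4: prefer B, take oval from B; A=[plank,quill] B=[joint,iron,knob] C=[gear,axle,jar,oval]
Tick 5: prefer A, take plank from A; A=[quill] B=[joint,iron,knob] C=[gear,axle,jar,oval,plank]
Tick 6: prefer B, take joint from B; A=[quill] B=[iron,knob] C=[gear,axle,jar,oval,plank,joint]
Tick 7: prefer A, take quill from A; A=[-] B=[iron,knob] C=[gear,axle,jar,oval,plank,joint,quill]
Tick 8: prefer B, take iron from B; A=[-] B=[knob] C=[gear,axle,jar,oval,plank,joint,quill,iron]
Tick 9: prefer A, take knob from B; A=[-] B=[-] C=[gear,axle,jar,oval,plank,joint,quill,iron,knob]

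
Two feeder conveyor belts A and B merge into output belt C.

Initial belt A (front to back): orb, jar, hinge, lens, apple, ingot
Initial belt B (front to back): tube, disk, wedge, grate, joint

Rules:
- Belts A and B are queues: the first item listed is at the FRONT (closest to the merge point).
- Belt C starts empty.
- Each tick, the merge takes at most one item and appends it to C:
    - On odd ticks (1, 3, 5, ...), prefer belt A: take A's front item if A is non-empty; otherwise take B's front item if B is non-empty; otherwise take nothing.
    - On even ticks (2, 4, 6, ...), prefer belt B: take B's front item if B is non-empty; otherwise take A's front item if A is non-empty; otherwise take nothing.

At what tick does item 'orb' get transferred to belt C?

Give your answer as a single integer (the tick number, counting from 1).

Tick 1: prefer A, take orb from A; A=[jar,hinge,lens,apple,ingot] B=[tube,disk,wedge,grate,joint] C=[orb]

Answer: 1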